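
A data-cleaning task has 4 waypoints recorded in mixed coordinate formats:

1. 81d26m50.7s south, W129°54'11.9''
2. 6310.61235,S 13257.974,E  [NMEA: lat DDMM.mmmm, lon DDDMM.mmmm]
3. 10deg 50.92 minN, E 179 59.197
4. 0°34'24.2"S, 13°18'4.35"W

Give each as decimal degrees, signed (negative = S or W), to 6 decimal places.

Point 1:
  φ: 81° + 26/60 + 50.7/3600 = 81 + 0.433333 + 0.014083 = 81.4474167
  S ⇒ negate
  λ: 129° + 54/60 + 11.9/3600 = 129 + 0.900000 + 0.003306 = 129.9033056
  hemisphere W, so the sign is −
Point 2:
  φ: degrees = first 2 digits = 63, minutes = 10.61235; 63 + 10.61235/60 = 63.1768725
  S ⇒ negate
  Lon: split at 3 digits → 132° and 57.974′; 132 + 57.974/60 = 132.9662333
  E ⇒ keep positive
Point 3:
  Lat: 50.92′ = 0.848667°; total 10.8486667
  N → positive
  λ: 179 + 59.197/60 = 179.9866167
  E → positive
Point 4:
  Latitude: 0 + 34/60 + 24.2/3600 = 0.5733889
  hemisphere S, so the sign is −
  Lon: 13 + 18/60 + 4.35/3600 = 13.3012083
  hemisphere W, so the sign is −

1. -81.447417, -129.903306
2. -63.176873, 132.966233
3. 10.848667, 179.986617
4. -0.573389, -13.301208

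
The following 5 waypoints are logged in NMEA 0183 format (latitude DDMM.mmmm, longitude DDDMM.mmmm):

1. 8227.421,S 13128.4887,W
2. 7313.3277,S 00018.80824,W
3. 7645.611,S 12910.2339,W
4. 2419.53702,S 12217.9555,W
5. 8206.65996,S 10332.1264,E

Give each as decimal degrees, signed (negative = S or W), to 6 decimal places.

1. -82.457017, -131.474812
2. -73.222128, -0.313471
3. -76.760183, -129.170565
4. -24.325617, -122.299258
5. -82.110999, 103.535440

Point 1:
  Latitude: degrees = first 2 digits = 82, minutes = 27.421; 82 + 27.421/60 = 82.4570167
  S → negative
  Lon: split at 3 digits → 131° and 28.4887′; 131 + 28.4887/60 = 131.4748117
  W → negative
Point 2:
  φ: degrees = first 2 digits = 73, minutes = 13.3277; 73 + 13.3277/60 = 73.2221283
  hemisphere S, so the sign is −
  Longitude: split at 3 digits → 000° and 18.80824′; 0 + 18.80824/60 = 0.3134707
  hemisphere W, so the sign is −
Point 3:
  Lat: split at 2 digits → 76° and 45.611′; 76 + 45.611/60 = 76.7601833
  S → negative
  Longitude: split at 3 digits → 129° and 10.2339′; 129 + 10.2339/60 = 129.1705650
  hemisphere W, so the sign is −
Point 4:
  φ: split at 2 digits → 24° and 19.53702′; 24 + 19.53702/60 = 24.3256170
  S → negative
  λ: degrees = first 3 digits = 122, minutes = 17.9555; 122 + 17.9555/60 = 122.2992583
  hemisphere W, so the sign is −
Point 5:
  φ: split at 2 digits → 82° and 6.65996′; 82 + 6.65996/60 = 82.1109993
  S → negative
  Longitude: split at 3 digits → 103° and 32.1264′; 103 + 32.1264/60 = 103.5354400
  E → positive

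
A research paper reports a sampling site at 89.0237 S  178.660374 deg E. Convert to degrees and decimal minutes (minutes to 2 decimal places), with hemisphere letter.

Lat: fractional part 0.023700 → 1.4220 minutes
Lon: fractional part 0.660374 → 39.6224 minutes

89° 1.42′ S, 178° 39.62′ E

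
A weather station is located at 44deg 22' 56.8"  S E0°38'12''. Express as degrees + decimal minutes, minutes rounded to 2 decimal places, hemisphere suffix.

Latitude: 22 + 56.8/60 = 22.9467′
Lon: 38 + 12/60 = 38.2000′

44° 22.95′ S, 0° 38.20′ E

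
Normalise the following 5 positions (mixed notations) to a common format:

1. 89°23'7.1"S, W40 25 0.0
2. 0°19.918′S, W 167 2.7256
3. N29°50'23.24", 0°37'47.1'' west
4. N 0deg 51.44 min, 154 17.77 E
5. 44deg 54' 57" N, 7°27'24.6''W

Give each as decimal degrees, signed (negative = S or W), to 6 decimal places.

Point 1:
  Latitude: 89° + 23/60 + 7.1/3600 = 89 + 0.383333 + 0.001972 = 89.3853056
  S ⇒ negate
  Longitude: 25′ + 0″ = 25.00000′; 40 + 25.00000/60 = 40.4166667
  W ⇒ negate
Point 2:
  Lat: 0 + 19.918/60 = 0.3319667
  S ⇒ negate
  Longitude: 167 + 2.7256/60 = 167.0454267
  W ⇒ negate
Point 3:
  Lat: 50′ + 23.24″ = 50.38733′; 29 + 50.38733/60 = 29.8397889
  N → positive
  λ: 37′ + 47.1″ = 37.78500′; 0 + 37.78500/60 = 0.6297500
  hemisphere W, so the sign is −
Point 4:
  φ: 0 + 51.44/60 = 0.8573333
  N → positive
  λ: 17.77′ = 0.296167°; total 154.2961667
  E → positive
Point 5:
  Latitude: 54′ + 57″ = 54.95000′; 44 + 54.95000/60 = 44.9158333
  N → positive
  λ: 7° + 27/60 + 24.6/3600 = 7 + 0.450000 + 0.006833 = 7.4568333
  W ⇒ negate

1. -89.385306, -40.416667
2. -0.331967, -167.045427
3. 29.839789, -0.629750
4. 0.857333, 154.296167
5. 44.915833, -7.456833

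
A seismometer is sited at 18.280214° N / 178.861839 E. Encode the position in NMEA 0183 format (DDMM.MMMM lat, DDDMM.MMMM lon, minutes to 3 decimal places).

1816.813,N / 17851.710,E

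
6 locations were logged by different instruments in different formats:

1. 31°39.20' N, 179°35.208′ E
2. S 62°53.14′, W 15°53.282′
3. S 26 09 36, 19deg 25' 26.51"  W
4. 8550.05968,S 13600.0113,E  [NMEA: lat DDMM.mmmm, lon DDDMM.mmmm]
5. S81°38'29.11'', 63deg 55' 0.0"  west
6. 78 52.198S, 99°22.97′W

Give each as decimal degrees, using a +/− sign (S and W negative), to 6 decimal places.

1. 31.653333, 179.586800
2. -62.885667, -15.888033
3. -26.160000, -19.424031
4. -85.834328, 136.000188
5. -81.641419, -63.916667
6. -78.869967, -99.382833

Point 1:
  Latitude: 31 + 39.2/60 = 31.6533333
  N → positive
  λ: 35.208′ = 0.586800°; total 179.5868000
  E → positive
Point 2:
  Lat: 53.14′ = 0.885667°; total 62.8856667
  S ⇒ negate
  λ: 15 + 53.282/60 = 15.8880333
  hemisphere W, so the sign is −
Point 3:
  Lat: 9′ + 36″ = 9.60000′; 26 + 9.60000/60 = 26.1600000
  hemisphere S, so the sign is −
  λ: 19 + 25/60 + 26.51/3600 = 19.4240306
  W → negative
Point 4:
  Lat: split at 2 digits → 85° and 50.05968′; 85 + 50.05968/60 = 85.8343280
  hemisphere S, so the sign is −
  λ: degrees = first 3 digits = 136, minutes = 0.0113; 136 + 0.0113/60 = 136.0001883
  E → positive
Point 5:
  Latitude: 81 + 38/60 + 29.11/3600 = 81.6414194
  S → negative
  λ: 55′ + 0″ = 55.00000′; 63 + 55.00000/60 = 63.9166667
  W ⇒ negate
Point 6:
  Latitude: 78 + 52.198/60 = 78.8699667
  S ⇒ negate
  λ: 22.97′ = 0.382833°; total 99.3828333
  W → negative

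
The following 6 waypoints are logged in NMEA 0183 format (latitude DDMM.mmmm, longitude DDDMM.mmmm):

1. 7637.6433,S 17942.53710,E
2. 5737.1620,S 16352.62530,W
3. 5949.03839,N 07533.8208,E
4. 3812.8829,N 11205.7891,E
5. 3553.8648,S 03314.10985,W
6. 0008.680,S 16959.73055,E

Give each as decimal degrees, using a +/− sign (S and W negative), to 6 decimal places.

Point 1:
  Lat: degrees = first 2 digits = 76, minutes = 37.6433; 76 + 37.6433/60 = 76.6273883
  hemisphere S, so the sign is −
  Longitude: degrees = first 3 digits = 179, minutes = 42.5371; 179 + 42.5371/60 = 179.7089517
  E → positive
Point 2:
  Latitude: split at 2 digits → 57° and 37.162′; 57 + 37.162/60 = 57.6193667
  S ⇒ negate
  λ: split at 3 digits → 163° and 52.6253′; 163 + 52.6253/60 = 163.8770883
  hemisphere W, so the sign is −
Point 3:
  Latitude: split at 2 digits → 59° and 49.03839′; 59 + 49.03839/60 = 59.8173065
  N ⇒ keep positive
  Lon: degrees = first 3 digits = 75, minutes = 33.8208; 75 + 33.8208/60 = 75.5636800
  E → positive
Point 4:
  Latitude: split at 2 digits → 38° and 12.8829′; 38 + 12.8829/60 = 38.2147150
  N → positive
  Longitude: split at 3 digits → 112° and 5.7891′; 112 + 5.7891/60 = 112.0964850
  E → positive
Point 5:
  Latitude: degrees = first 2 digits = 35, minutes = 53.8648; 35 + 53.8648/60 = 35.8977467
  S ⇒ negate
  Longitude: degrees = first 3 digits = 33, minutes = 14.10985; 33 + 14.10985/60 = 33.2351642
  W ⇒ negate
Point 6:
  φ: degrees = first 2 digits = 0, minutes = 8.68; 0 + 8.68/60 = 0.1446667
  S ⇒ negate
  Longitude: split at 3 digits → 169° and 59.73055′; 169 + 59.73055/60 = 169.9955092
  E ⇒ keep positive

1. -76.627388, 179.708952
2. -57.619367, -163.877088
3. 59.817307, 75.563680
4. 38.214715, 112.096485
5. -35.897747, -33.235164
6. -0.144667, 169.995509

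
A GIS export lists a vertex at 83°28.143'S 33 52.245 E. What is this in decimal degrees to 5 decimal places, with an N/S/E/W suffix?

83.46905° S, 33.87075° E

φ: 28.143′ = 0.469050°; total 83.469050
Longitude: 52.245′ = 0.870750°; total 33.870750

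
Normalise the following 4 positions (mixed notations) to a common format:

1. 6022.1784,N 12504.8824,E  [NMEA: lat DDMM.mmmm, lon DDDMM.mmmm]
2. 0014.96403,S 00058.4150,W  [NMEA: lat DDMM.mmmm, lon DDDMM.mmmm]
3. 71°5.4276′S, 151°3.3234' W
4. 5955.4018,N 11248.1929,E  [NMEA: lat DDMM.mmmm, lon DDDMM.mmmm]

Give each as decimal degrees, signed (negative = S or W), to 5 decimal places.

Point 1:
  Lat: split at 2 digits → 60° and 22.1784′; 60 + 22.1784/60 = 60.369640
  N → positive
  Lon: split at 3 digits → 125° and 4.8824′; 125 + 4.8824/60 = 125.081373
  E → positive
Point 2:
  φ: split at 2 digits → 00° and 14.96403′; 0 + 14.96403/60 = 0.249401
  S → negative
  Lon: split at 3 digits → 000° and 58.415′; 0 + 58.415/60 = 0.973583
  W → negative
Point 3:
  Lat: 5.4276′ = 0.090460°; total 71.090460
  hemisphere S, so the sign is −
  Longitude: 151 + 3.3234/60 = 151.055390
  W → negative
Point 4:
  Latitude: split at 2 digits → 59° and 55.4018′; 59 + 55.4018/60 = 59.923363
  N ⇒ keep positive
  Longitude: degrees = first 3 digits = 112, minutes = 48.1929; 112 + 48.1929/60 = 112.803215
  E ⇒ keep positive

1. 60.36964, 125.08137
2. -0.24940, -0.97358
3. -71.09046, -151.05539
4. 59.92336, 112.80322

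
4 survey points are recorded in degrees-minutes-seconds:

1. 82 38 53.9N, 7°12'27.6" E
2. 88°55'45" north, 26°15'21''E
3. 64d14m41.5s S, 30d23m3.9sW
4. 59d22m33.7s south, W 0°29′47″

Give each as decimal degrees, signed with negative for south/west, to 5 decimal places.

Point 1:
  Latitude: 82 + 38/60 + 53.9/3600 = 82.648306
  N → positive
  λ: 12′ + 27.6″ = 12.46000′; 7 + 12.46000/60 = 7.207667
  E → positive
Point 2:
  φ: 88 + 55/60 + 45/3600 = 88.929167
  N ⇒ keep positive
  λ: 15′ + 21″ = 15.35000′; 26 + 15.35000/60 = 26.255833
  E ⇒ keep positive
Point 3:
  Lat: 64 + 14/60 + 41.5/3600 = 64.244861
  hemisphere S, so the sign is −
  λ: 23′ + 3.9″ = 23.06500′; 30 + 23.06500/60 = 30.384417
  hemisphere W, so the sign is −
Point 4:
  Lat: 59° + 22/60 + 33.7/3600 = 59 + 0.366667 + 0.009361 = 59.376028
  S → negative
  Longitude: 0° + 29/60 + 47/3600 = 0 + 0.483333 + 0.013056 = 0.496389
  W → negative

1. 82.64831, 7.20767
2. 88.92917, 26.25583
3. -64.24486, -30.38442
4. -59.37603, -0.49639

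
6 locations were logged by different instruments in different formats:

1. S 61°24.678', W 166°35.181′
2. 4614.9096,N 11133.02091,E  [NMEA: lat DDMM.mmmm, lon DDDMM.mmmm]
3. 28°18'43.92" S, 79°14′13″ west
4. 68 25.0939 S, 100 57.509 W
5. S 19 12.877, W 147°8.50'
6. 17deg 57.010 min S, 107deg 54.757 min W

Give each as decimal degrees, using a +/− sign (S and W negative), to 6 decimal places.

Point 1:
  φ: 61 + 24.678/60 = 61.4113000
  S ⇒ negate
  Longitude: 166 + 35.181/60 = 166.5863500
  W ⇒ negate
Point 2:
  Lat: degrees = first 2 digits = 46, minutes = 14.9096; 46 + 14.9096/60 = 46.2484933
  N ⇒ keep positive
  Lon: degrees = first 3 digits = 111, minutes = 33.02091; 111 + 33.02091/60 = 111.5503485
  E → positive
Point 3:
  Lat: 18′ + 43.92″ = 18.73200′; 28 + 18.73200/60 = 28.3122000
  hemisphere S, so the sign is −
  Lon: 14′ + 13″ = 14.21667′; 79 + 14.21667/60 = 79.2369444
  hemisphere W, so the sign is −
Point 4:
  Lat: 25.0939′ = 0.418232°; total 68.4182317
  S ⇒ negate
  Longitude: 57.509′ = 0.958483°; total 100.9584833
  W → negative
Point 5:
  Latitude: 19 + 12.877/60 = 19.2146167
  hemisphere S, so the sign is −
  λ: 8.5′ = 0.141667°; total 147.1416667
  W ⇒ negate
Point 6:
  Latitude: 17 + 57.01/60 = 17.9501667
  hemisphere S, so the sign is −
  Longitude: 54.757′ = 0.912617°; total 107.9126167
  hemisphere W, so the sign is −

1. -61.411300, -166.586350
2. 46.248493, 111.550349
3. -28.312200, -79.236944
4. -68.418232, -100.958483
5. -19.214617, -147.141667
6. -17.950167, -107.912617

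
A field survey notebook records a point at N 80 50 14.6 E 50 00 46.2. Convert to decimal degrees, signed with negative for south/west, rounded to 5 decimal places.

80.83739, 50.01283

Lat: 80 + 50/60 + 14.6/3600 = 80.837389
N ⇒ keep positive
Longitude: 50° + 0/60 + 46.2/3600 = 50 + 0.000000 + 0.012833 = 50.012833
E ⇒ keep positive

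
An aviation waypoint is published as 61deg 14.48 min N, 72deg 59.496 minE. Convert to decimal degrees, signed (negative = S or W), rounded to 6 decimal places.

61.241333, 72.991600

Latitude: 14.48′ = 0.241333°; total 61.2413333
N ⇒ keep positive
Lon: 72 + 59.496/60 = 72.9916000
E → positive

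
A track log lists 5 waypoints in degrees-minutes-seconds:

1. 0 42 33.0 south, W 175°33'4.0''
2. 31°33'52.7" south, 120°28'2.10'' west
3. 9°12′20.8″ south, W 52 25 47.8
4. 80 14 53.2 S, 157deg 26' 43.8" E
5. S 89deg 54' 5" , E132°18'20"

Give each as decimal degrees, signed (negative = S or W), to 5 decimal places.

1. -0.70917, -175.55111
2. -31.56464, -120.46725
3. -9.20578, -52.42994
4. -80.24811, 157.44550
5. -89.90139, 132.30556

Point 1:
  Latitude: 0° + 42/60 + 33/3600 = 0 + 0.700000 + 0.009167 = 0.709167
  S ⇒ negate
  λ: 175° + 33/60 + 4/3600 = 175 + 0.550000 + 0.001111 = 175.551111
  W ⇒ negate
Point 2:
  φ: 31 + 33/60 + 52.7/3600 = 31.564639
  S → negative
  λ: 120 + 28/60 + 2.1/3600 = 120.467250
  W ⇒ negate
Point 3:
  φ: 9° + 12/60 + 20.8/3600 = 9 + 0.200000 + 0.005778 = 9.205778
  S → negative
  Lon: 52 + 25/60 + 47.8/3600 = 52.429944
  W ⇒ negate
Point 4:
  Latitude: 80 + 14/60 + 53.2/3600 = 80.248111
  hemisphere S, so the sign is −
  Longitude: 157° + 26/60 + 43.8/3600 = 157 + 0.433333 + 0.012167 = 157.445500
  E → positive
Point 5:
  Lat: 54′ + 5″ = 54.08333′; 89 + 54.08333/60 = 89.901389
  S ⇒ negate
  Longitude: 132° + 18/60 + 20/3600 = 132 + 0.300000 + 0.005556 = 132.305556
  E ⇒ keep positive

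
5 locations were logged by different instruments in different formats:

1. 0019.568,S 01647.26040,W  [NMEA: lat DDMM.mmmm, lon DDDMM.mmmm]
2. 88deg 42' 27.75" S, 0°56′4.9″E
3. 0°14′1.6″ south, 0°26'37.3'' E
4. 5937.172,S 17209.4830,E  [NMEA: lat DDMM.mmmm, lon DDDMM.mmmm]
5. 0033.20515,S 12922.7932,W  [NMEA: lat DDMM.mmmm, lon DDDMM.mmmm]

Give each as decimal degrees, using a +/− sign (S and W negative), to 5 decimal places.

Point 1:
  Latitude: degrees = first 2 digits = 0, minutes = 19.568; 0 + 19.568/60 = 0.326133
  S ⇒ negate
  Lon: split at 3 digits → 016° and 47.2604′; 16 + 47.2604/60 = 16.787673
  W → negative
Point 2:
  Lat: 42′ + 27.75″ = 42.46250′; 88 + 42.46250/60 = 88.707708
  S → negative
  λ: 0 + 56/60 + 4.9/3600 = 0.934694
  E → positive
Point 3:
  φ: 0 + 14/60 + 1.6/3600 = 0.233778
  hemisphere S, so the sign is −
  Longitude: 0 + 26/60 + 37.3/3600 = 0.443694
  E ⇒ keep positive
Point 4:
  Lat: split at 2 digits → 59° and 37.172′; 59 + 37.172/60 = 59.619533
  hemisphere S, so the sign is −
  Longitude: split at 3 digits → 172° and 9.483′; 172 + 9.483/60 = 172.158050
  E → positive
Point 5:
  Lat: split at 2 digits → 00° and 33.20515′; 0 + 33.20515/60 = 0.553419
  hemisphere S, so the sign is −
  Longitude: split at 3 digits → 129° and 22.7932′; 129 + 22.7932/60 = 129.379887
  W → negative

1. -0.32613, -16.78767
2. -88.70771, 0.93469
3. -0.23378, 0.44369
4. -59.61953, 172.15805
5. -0.55342, -129.37989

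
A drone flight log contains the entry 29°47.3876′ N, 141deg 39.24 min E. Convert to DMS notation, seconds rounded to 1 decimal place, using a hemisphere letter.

Latitude: fractional minutes 0.38760 × 60 = 23.256″
λ: fractional minutes 0.24000 × 60 = 14.400″

29°47′23.3″ N, 141°39′14.4″ E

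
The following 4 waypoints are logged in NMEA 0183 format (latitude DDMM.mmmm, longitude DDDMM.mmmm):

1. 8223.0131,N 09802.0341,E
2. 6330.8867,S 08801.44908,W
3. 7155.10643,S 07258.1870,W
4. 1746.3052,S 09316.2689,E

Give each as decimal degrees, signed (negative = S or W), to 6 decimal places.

1. 82.383552, 98.033902
2. -63.514778, -88.024151
3. -71.918441, -72.969783
4. -17.771753, 93.271148

Point 1:
  Lat: degrees = first 2 digits = 82, minutes = 23.0131; 82 + 23.0131/60 = 82.3835517
  N ⇒ keep positive
  λ: degrees = first 3 digits = 98, minutes = 2.0341; 98 + 2.0341/60 = 98.0339017
  E → positive
Point 2:
  Lat: degrees = first 2 digits = 63, minutes = 30.8867; 63 + 30.8867/60 = 63.5147783
  hemisphere S, so the sign is −
  Lon: degrees = first 3 digits = 88, minutes = 1.44908; 88 + 1.44908/60 = 88.0241513
  W → negative
Point 3:
  φ: degrees = first 2 digits = 71, minutes = 55.10643; 71 + 55.10643/60 = 71.9184405
  hemisphere S, so the sign is −
  Longitude: split at 3 digits → 072° and 58.187′; 72 + 58.187/60 = 72.9697833
  W → negative
Point 4:
  φ: degrees = first 2 digits = 17, minutes = 46.3052; 17 + 46.3052/60 = 17.7717533
  S ⇒ negate
  Lon: degrees = first 3 digits = 93, minutes = 16.2689; 93 + 16.2689/60 = 93.2711483
  E ⇒ keep positive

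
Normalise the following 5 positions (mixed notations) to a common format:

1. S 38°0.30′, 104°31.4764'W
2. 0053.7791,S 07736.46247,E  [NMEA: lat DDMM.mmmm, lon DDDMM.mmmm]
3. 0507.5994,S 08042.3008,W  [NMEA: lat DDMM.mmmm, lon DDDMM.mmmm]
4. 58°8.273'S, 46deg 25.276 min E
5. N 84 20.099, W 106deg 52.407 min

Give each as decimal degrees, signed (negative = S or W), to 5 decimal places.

Point 1:
  Latitude: 38 + 0.3/60 = 38.005000
  S ⇒ negate
  Lon: 31.4764′ = 0.524607°; total 104.524607
  W ⇒ negate
Point 2:
  φ: degrees = first 2 digits = 0, minutes = 53.7791; 0 + 53.7791/60 = 0.896318
  S ⇒ negate
  λ: degrees = first 3 digits = 77, minutes = 36.46247; 77 + 36.46247/60 = 77.607708
  E ⇒ keep positive
Point 3:
  φ: degrees = first 2 digits = 5, minutes = 7.5994; 5 + 7.5994/60 = 5.126657
  S ⇒ negate
  Lon: degrees = first 3 digits = 80, minutes = 42.3008; 80 + 42.3008/60 = 80.705013
  W → negative
Point 4:
  φ: 58 + 8.273/60 = 58.137883
  S → negative
  λ: 46 + 25.276/60 = 46.421267
  E ⇒ keep positive
Point 5:
  Lat: 20.099′ = 0.334983°; total 84.334983
  N → positive
  Longitude: 106 + 52.407/60 = 106.873450
  W → negative

1. -38.00500, -104.52461
2. -0.89632, 77.60771
3. -5.12666, -80.70501
4. -58.13788, 46.42127
5. 84.33498, -106.87345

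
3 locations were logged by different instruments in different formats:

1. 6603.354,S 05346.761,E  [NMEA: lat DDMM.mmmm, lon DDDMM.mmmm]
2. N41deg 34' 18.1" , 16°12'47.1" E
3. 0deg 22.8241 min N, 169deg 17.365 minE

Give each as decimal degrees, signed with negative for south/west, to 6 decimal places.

Point 1:
  φ: degrees = first 2 digits = 66, minutes = 3.354; 66 + 3.354/60 = 66.0559000
  hemisphere S, so the sign is −
  λ: degrees = first 3 digits = 53, minutes = 46.761; 53 + 46.761/60 = 53.7793500
  E → positive
Point 2:
  Latitude: 41° + 34/60 + 18.1/3600 = 41 + 0.566667 + 0.005028 = 41.5716944
  N → positive
  λ: 16 + 12/60 + 47.1/3600 = 16.2130833
  E ⇒ keep positive
Point 3:
  φ: 22.8241′ = 0.380402°; total 0.3804017
  N → positive
  Lon: 169 + 17.365/60 = 169.2894167
  E → positive

1. -66.055900, 53.779350
2. 41.571694, 16.213083
3. 0.380402, 169.289417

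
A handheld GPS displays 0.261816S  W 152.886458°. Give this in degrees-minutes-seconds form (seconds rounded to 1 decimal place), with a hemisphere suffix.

Lat: 0.261816° → 15.70896′; 0.70896 × 60 = 42.538″
Lon: 0.886458° → 53.18748′; 0.18748 × 60 = 11.249″

0°15′42.5″ S, 152°53′11.2″ W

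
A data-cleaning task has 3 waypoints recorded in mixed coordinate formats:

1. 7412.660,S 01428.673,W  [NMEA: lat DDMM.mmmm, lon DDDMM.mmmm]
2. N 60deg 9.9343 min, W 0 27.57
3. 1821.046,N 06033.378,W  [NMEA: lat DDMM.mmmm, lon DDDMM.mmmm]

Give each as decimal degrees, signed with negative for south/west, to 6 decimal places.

Point 1:
  Latitude: split at 2 digits → 74° and 12.66′; 74 + 12.66/60 = 74.2110000
  hemisphere S, so the sign is −
  λ: split at 3 digits → 014° and 28.673′; 14 + 28.673/60 = 14.4778833
  W ⇒ negate
Point 2:
  Latitude: 60 + 9.9343/60 = 60.1655717
  N → positive
  Lon: 27.57′ = 0.459500°; total 0.4595000
  hemisphere W, so the sign is −
Point 3:
  φ: degrees = first 2 digits = 18, minutes = 21.046; 18 + 21.046/60 = 18.3507667
  N ⇒ keep positive
  Longitude: split at 3 digits → 060° and 33.378′; 60 + 33.378/60 = 60.5563000
  hemisphere W, so the sign is −

1. -74.211000, -14.477883
2. 60.165572, -0.459500
3. 18.350767, -60.556300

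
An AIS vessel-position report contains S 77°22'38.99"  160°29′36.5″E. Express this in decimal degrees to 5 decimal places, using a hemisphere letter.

Latitude: 77° + 22/60 + 38.99/3600 = 77 + 0.366667 + 0.010831 = 77.377497
λ: 29′ + 36.5″ = 29.60833′; 160 + 29.60833/60 = 160.493472

77.37750° S, 160.49347° E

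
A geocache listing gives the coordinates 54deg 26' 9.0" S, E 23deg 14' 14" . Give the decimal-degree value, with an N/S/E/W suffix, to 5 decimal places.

Latitude: 54° + 26/60 + 9/3600 = 54 + 0.433333 + 0.002500 = 54.435833
λ: 23° + 14/60 + 14/3600 = 23 + 0.233333 + 0.003889 = 23.237222

54.43583° S, 23.23722° E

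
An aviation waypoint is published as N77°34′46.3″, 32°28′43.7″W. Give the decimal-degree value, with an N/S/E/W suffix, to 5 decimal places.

77.57953° N, 32.47881° W

Latitude: 77 + 34/60 + 46.3/3600 = 77.579528
Lon: 32° + 28/60 + 43.7/3600 = 32 + 0.466667 + 0.012139 = 32.478806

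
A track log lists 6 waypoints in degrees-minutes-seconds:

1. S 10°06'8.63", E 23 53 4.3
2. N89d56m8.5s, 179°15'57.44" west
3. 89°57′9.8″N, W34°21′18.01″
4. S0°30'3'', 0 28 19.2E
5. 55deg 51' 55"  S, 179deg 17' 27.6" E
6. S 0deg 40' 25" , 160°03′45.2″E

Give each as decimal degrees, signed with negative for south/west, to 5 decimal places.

Point 1:
  Latitude: 6′ + 8.63″ = 6.14383′; 10 + 6.14383/60 = 10.102397
  S → negative
  Lon: 53′ + 4.3″ = 53.07167′; 23 + 53.07167/60 = 23.884528
  E → positive
Point 2:
  Latitude: 89° + 56/60 + 8.5/3600 = 89 + 0.933333 + 0.002361 = 89.935694
  N → positive
  Lon: 15′ + 57.44″ = 15.95733′; 179 + 15.95733/60 = 179.265956
  W → negative
Point 3:
  Latitude: 89° + 57/60 + 9.8/3600 = 89 + 0.950000 + 0.002722 = 89.952722
  N ⇒ keep positive
  Longitude: 21′ + 18.01″ = 21.30017′; 34 + 21.30017/60 = 34.355003
  W ⇒ negate
Point 4:
  Latitude: 30′ + 3″ = 30.05000′; 0 + 30.05000/60 = 0.500833
  S → negative
  Lon: 0 + 28/60 + 19.2/3600 = 0.472000
  E → positive
Point 5:
  Latitude: 55 + 51/60 + 55/3600 = 55.865278
  S ⇒ negate
  Lon: 179° + 17/60 + 27.6/3600 = 179 + 0.283333 + 0.007667 = 179.291000
  E ⇒ keep positive
Point 6:
  Lat: 0 + 40/60 + 25/3600 = 0.673611
  hemisphere S, so the sign is −
  Longitude: 3′ + 45.2″ = 3.75333′; 160 + 3.75333/60 = 160.062556
  E → positive

1. -10.10240, 23.88453
2. 89.93569, -179.26596
3. 89.95272, -34.35500
4. -0.50083, 0.47200
5. -55.86528, 179.29100
6. -0.67361, 160.06256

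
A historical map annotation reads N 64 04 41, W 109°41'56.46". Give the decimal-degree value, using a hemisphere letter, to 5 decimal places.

φ: 64 + 4/60 + 41/3600 = 64.078056
Lon: 109 + 41/60 + 56.46/3600 = 109.699017

64.07806° N, 109.69902° W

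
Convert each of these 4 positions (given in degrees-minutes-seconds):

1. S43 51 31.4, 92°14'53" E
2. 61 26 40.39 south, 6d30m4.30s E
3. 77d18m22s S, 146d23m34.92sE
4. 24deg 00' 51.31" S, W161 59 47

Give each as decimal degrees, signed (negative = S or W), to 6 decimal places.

Point 1:
  φ: 43° + 51/60 + 31.4/3600 = 43 + 0.850000 + 0.008722 = 43.8587222
  S → negative
  Longitude: 92° + 14/60 + 53/3600 = 92 + 0.233333 + 0.014722 = 92.2480556
  E ⇒ keep positive
Point 2:
  Lat: 26′ + 40.39″ = 26.67317′; 61 + 26.67317/60 = 61.4445528
  S ⇒ negate
  Longitude: 6 + 30/60 + 4.3/3600 = 6.5011944
  E ⇒ keep positive
Point 3:
  φ: 18′ + 22″ = 18.36667′; 77 + 18.36667/60 = 77.3061111
  S → negative
  Lon: 23′ + 34.92″ = 23.58200′; 146 + 23.58200/60 = 146.3930333
  E → positive
Point 4:
  Lat: 0′ + 51.31″ = 0.85517′; 24 + 0.85517/60 = 24.0142528
  S ⇒ negate
  λ: 59′ + 47″ = 59.78333′; 161 + 59.78333/60 = 161.9963889
  hemisphere W, so the sign is −

1. -43.858722, 92.248056
2. -61.444553, 6.501194
3. -77.306111, 146.393033
4. -24.014253, -161.996389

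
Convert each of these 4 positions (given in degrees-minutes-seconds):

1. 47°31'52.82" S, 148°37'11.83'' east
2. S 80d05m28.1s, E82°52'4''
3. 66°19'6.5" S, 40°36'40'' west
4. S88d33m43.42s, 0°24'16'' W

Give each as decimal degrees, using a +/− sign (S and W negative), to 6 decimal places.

1. -47.531339, 148.619953
2. -80.091139, 82.867778
3. -66.318472, -40.611111
4. -88.562061, -0.404444

Point 1:
  Latitude: 47° + 31/60 + 52.82/3600 = 47 + 0.516667 + 0.014672 = 47.5313389
  hemisphere S, so the sign is −
  λ: 37′ + 11.83″ = 37.19717′; 148 + 37.19717/60 = 148.6199528
  E → positive
Point 2:
  Latitude: 80 + 5/60 + 28.1/3600 = 80.0911389
  hemisphere S, so the sign is −
  Lon: 82° + 52/60 + 4/3600 = 82 + 0.866667 + 0.001111 = 82.8677778
  E ⇒ keep positive
Point 3:
  φ: 66 + 19/60 + 6.5/3600 = 66.3184722
  S ⇒ negate
  λ: 36′ + 40″ = 36.66667′; 40 + 36.66667/60 = 40.6111111
  hemisphere W, so the sign is −
Point 4:
  φ: 88° + 33/60 + 43.42/3600 = 88 + 0.550000 + 0.012061 = 88.5620611
  S → negative
  Longitude: 24′ + 16″ = 24.26667′; 0 + 24.26667/60 = 0.4044444
  hemisphere W, so the sign is −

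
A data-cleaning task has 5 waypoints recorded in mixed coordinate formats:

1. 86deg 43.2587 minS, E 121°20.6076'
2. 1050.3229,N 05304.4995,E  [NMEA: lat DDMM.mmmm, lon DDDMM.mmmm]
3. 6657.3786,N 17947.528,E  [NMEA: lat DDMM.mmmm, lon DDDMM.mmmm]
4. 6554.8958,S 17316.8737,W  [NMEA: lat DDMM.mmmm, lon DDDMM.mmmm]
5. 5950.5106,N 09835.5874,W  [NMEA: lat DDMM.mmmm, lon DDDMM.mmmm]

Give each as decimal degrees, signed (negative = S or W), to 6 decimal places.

Point 1:
  Lat: 43.2587′ = 0.720978°; total 86.7209783
  S → negative
  λ: 20.6076′ = 0.343460°; total 121.3434600
  E ⇒ keep positive
Point 2:
  φ: split at 2 digits → 10° and 50.3229′; 10 + 50.3229/60 = 10.8387150
  N → positive
  Longitude: degrees = first 3 digits = 53, minutes = 4.4995; 53 + 4.4995/60 = 53.0749917
  E → positive
Point 3:
  φ: split at 2 digits → 66° and 57.3786′; 66 + 57.3786/60 = 66.9563100
  N ⇒ keep positive
  Longitude: degrees = first 3 digits = 179, minutes = 47.528; 179 + 47.528/60 = 179.7921333
  E ⇒ keep positive
Point 4:
  Latitude: split at 2 digits → 65° and 54.8958′; 65 + 54.8958/60 = 65.9149300
  S → negative
  Lon: degrees = first 3 digits = 173, minutes = 16.8737; 173 + 16.8737/60 = 173.2812283
  hemisphere W, so the sign is −
Point 5:
  Lat: split at 2 digits → 59° and 50.5106′; 59 + 50.5106/60 = 59.8418433
  N → positive
  Longitude: degrees = first 3 digits = 98, minutes = 35.5874; 98 + 35.5874/60 = 98.5931233
  W → negative

1. -86.720978, 121.343460
2. 10.838715, 53.074992
3. 66.956310, 179.792133
4. -65.914930, -173.281228
5. 59.841843, -98.593123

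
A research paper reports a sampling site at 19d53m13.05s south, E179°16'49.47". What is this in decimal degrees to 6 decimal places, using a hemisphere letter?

19.886958° S, 179.280408° E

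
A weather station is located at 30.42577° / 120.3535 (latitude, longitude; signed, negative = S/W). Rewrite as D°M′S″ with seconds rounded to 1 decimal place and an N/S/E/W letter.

30°25′32.8″ N, 120°21′12.6″ E

Latitude: 0.425770 × 60 = 25.54620′ → 25′, remainder × 60 = 32.772″
Longitude: 0.353500 × 60 = 21.21000′ → 21′, remainder × 60 = 12.600″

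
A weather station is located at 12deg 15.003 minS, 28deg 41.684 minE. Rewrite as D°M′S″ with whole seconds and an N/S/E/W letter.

Latitude: 15.00300′ → 15′ and 0.00300 × 60 = 0.18″
Longitude: fractional minutes 0.68400 × 60 = 41.04″

12°15′0″ S, 28°41′41″ E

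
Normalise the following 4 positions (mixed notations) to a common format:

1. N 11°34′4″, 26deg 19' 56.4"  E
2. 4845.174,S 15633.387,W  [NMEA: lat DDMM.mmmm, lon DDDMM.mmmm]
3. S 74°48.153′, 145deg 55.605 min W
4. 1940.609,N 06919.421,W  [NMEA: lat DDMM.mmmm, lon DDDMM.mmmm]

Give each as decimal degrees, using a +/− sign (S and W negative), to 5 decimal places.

Point 1:
  Latitude: 34′ + 4″ = 34.06667′; 11 + 34.06667/60 = 11.567778
  N ⇒ keep positive
  Lon: 19′ + 56.4″ = 19.94000′; 26 + 19.94000/60 = 26.332333
  E ⇒ keep positive
Point 2:
  Latitude: degrees = first 2 digits = 48, minutes = 45.174; 48 + 45.174/60 = 48.752900
  hemisphere S, so the sign is −
  λ: degrees = first 3 digits = 156, minutes = 33.387; 156 + 33.387/60 = 156.556450
  hemisphere W, so the sign is −
Point 3:
  φ: 48.153′ = 0.802550°; total 74.802550
  S ⇒ negate
  Longitude: 55.605′ = 0.926750°; total 145.926750
  W ⇒ negate
Point 4:
  Lat: split at 2 digits → 19° and 40.609′; 19 + 40.609/60 = 19.676817
  N ⇒ keep positive
  Longitude: split at 3 digits → 069° and 19.421′; 69 + 19.421/60 = 69.323683
  W → negative

1. 11.56778, 26.33233
2. -48.75290, -156.55645
3. -74.80255, -145.92675
4. 19.67682, -69.32368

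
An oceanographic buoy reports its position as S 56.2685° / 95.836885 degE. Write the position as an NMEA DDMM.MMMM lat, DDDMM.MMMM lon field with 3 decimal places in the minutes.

Latitude: fractional part 0.268500 → 16.11000 minutes
Lon: 95° + 0.836885 × 60 = 95° 50.21310′

5616.110,S / 09550.213,E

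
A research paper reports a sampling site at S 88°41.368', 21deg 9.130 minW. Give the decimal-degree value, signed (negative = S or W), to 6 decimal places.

-88.689467, -21.152167

Latitude: 88 + 41.368/60 = 88.6894667
S → negative
Longitude: 21 + 9.13/60 = 21.1521667
hemisphere W, so the sign is −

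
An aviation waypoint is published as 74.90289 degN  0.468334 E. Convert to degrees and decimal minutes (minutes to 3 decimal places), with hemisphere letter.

Latitude: minutes = (74.902890 − 74) × 60 = 54.17340
Longitude: 0° + 0.468334 × 60 = 0° 28.10004′

74° 54.173′ N, 0° 28.100′ E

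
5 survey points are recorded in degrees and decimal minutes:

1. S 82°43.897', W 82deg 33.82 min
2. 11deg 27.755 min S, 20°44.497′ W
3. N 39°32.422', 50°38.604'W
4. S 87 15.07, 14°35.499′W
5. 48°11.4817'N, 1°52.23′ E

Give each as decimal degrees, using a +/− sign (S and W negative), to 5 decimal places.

Point 1:
  Lat: 82 + 43.897/60 = 82.731617
  S → negative
  Longitude: 82 + 33.82/60 = 82.563667
  W ⇒ negate
Point 2:
  φ: 27.755′ = 0.462583°; total 11.462583
  S ⇒ negate
  Lon: 20 + 44.497/60 = 20.741617
  W ⇒ negate
Point 3:
  φ: 39 + 32.422/60 = 39.540367
  N → positive
  λ: 38.604′ = 0.643400°; total 50.643400
  W ⇒ negate
Point 4:
  Lat: 15.07′ = 0.251167°; total 87.251167
  S → negative
  Longitude: 35.499′ = 0.591650°; total 14.591650
  hemisphere W, so the sign is −
Point 5:
  Latitude: 48 + 11.4817/60 = 48.191362
  N → positive
  Lon: 52.23′ = 0.870500°; total 1.870500
  E → positive

1. -82.73162, -82.56367
2. -11.46258, -20.74162
3. 39.54037, -50.64340
4. -87.25117, -14.59165
5. 48.19136, 1.87050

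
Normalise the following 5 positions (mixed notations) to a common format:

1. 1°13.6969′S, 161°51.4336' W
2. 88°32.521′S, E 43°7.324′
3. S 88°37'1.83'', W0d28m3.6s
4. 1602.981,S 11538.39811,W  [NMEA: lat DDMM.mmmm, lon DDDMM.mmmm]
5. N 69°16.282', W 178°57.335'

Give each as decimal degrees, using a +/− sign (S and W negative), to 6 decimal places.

Point 1:
  Lat: 13.6969′ = 0.228282°; total 1.2282817
  hemisphere S, so the sign is −
  λ: 51.4336′ = 0.857227°; total 161.8572267
  W → negative
Point 2:
  Lat: 32.521′ = 0.542017°; total 88.5420167
  hemisphere S, so the sign is −
  Lon: 43 + 7.324/60 = 43.1220667
  E ⇒ keep positive
Point 3:
  φ: 88° + 37/60 + 1.83/3600 = 88 + 0.616667 + 0.000508 = 88.6171750
  hemisphere S, so the sign is −
  Longitude: 0° + 28/60 + 3.6/3600 = 0 + 0.466667 + 0.001000 = 0.4676667
  W ⇒ negate
Point 4:
  φ: degrees = first 2 digits = 16, minutes = 2.981; 16 + 2.981/60 = 16.0496833
  hemisphere S, so the sign is −
  Longitude: split at 3 digits → 115° and 38.39811′; 115 + 38.39811/60 = 115.6399685
  W ⇒ negate
Point 5:
  Latitude: 69 + 16.282/60 = 69.2713667
  N ⇒ keep positive
  Lon: 178 + 57.335/60 = 178.9555833
  W → negative

1. -1.228282, -161.857227
2. -88.542017, 43.122067
3. -88.617175, -0.467667
4. -16.049683, -115.639969
5. 69.271367, -178.955583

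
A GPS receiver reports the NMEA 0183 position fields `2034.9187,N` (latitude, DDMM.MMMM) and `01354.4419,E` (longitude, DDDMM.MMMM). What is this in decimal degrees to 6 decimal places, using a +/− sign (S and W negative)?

20.581978, 13.907365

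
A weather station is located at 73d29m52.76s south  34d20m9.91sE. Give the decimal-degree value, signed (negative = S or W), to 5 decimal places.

-73.49799, 34.33609

φ: 73° + 29/60 + 52.76/3600 = 73 + 0.483333 + 0.014656 = 73.497989
S ⇒ negate
Lon: 34° + 20/60 + 9.91/3600 = 34 + 0.333333 + 0.002753 = 34.336086
E ⇒ keep positive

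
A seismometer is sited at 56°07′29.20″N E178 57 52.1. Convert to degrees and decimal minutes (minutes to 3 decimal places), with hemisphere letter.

56° 7.487′ N, 178° 57.868′ E

Lat: 7 + 29.2/60 = 7.48667′
Longitude: seconds/60 = 0.86833; minutes = 57 + 0.86833 = 57.86833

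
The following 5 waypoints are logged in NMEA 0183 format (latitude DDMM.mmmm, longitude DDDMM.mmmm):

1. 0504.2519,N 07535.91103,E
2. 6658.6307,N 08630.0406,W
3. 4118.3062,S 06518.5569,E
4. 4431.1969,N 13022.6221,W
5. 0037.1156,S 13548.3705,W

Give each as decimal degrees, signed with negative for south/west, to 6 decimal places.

1. 5.070865, 75.598517
2. 66.977178, -86.500677
3. -41.305103, 65.309282
4. 44.519948, -130.377035
5. -0.618593, -135.806175

Point 1:
  Latitude: split at 2 digits → 05° and 4.2519′; 5 + 4.2519/60 = 5.0708650
  N ⇒ keep positive
  λ: degrees = first 3 digits = 75, minutes = 35.91103; 75 + 35.91103/60 = 75.5985172
  E → positive
Point 2:
  Latitude: split at 2 digits → 66° and 58.6307′; 66 + 58.6307/60 = 66.9771783
  N → positive
  λ: degrees = first 3 digits = 86, minutes = 30.0406; 86 + 30.0406/60 = 86.5006767
  W → negative
Point 3:
  φ: degrees = first 2 digits = 41, minutes = 18.3062; 41 + 18.3062/60 = 41.3051033
  S ⇒ negate
  Longitude: degrees = first 3 digits = 65, minutes = 18.5569; 65 + 18.5569/60 = 65.3092817
  E ⇒ keep positive
Point 4:
  φ: split at 2 digits → 44° and 31.1969′; 44 + 31.1969/60 = 44.5199483
  N ⇒ keep positive
  Longitude: degrees = first 3 digits = 130, minutes = 22.6221; 130 + 22.6221/60 = 130.3770350
  W → negative
Point 5:
  Lat: degrees = first 2 digits = 0, minutes = 37.1156; 0 + 37.1156/60 = 0.6185933
  S ⇒ negate
  λ: split at 3 digits → 135° and 48.3705′; 135 + 48.3705/60 = 135.8061750
  W → negative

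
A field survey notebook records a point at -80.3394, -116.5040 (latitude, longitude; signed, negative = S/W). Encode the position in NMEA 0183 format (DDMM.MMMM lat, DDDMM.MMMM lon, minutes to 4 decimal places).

Latitude is negative → S; |value| = 80.339400
Latitude: minutes = (80.339400 − 80) × 60 = 20.364000
Longitude is negative → W; |value| = 116.504000
Longitude: minutes = (116.504000 − 116) × 60 = 30.240000

8020.3640,S / 11630.2400,W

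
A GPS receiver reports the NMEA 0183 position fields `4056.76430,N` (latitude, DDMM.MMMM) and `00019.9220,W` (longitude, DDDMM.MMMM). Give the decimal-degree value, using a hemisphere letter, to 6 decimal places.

40.946072° N, 0.332033° W

Latitude: degrees = first 2 digits = 40, minutes = 56.7643; 40 + 56.7643/60 = 40.9460717
λ: split at 3 digits → 000° and 19.922′; 0 + 19.922/60 = 0.3320333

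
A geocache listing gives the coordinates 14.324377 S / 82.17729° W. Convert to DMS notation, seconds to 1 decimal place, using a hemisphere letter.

14°19′27.8″ S, 82°10′38.2″ W

Lat: 0.324377° → 19.46262′; 0.46262 × 60 = 27.757″
Longitude: 0.177290° → 10.63740′; 0.63740 × 60 = 38.244″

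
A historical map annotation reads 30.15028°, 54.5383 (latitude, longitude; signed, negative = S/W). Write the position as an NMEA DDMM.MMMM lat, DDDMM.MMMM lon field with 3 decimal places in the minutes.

3009.017,N / 05432.298,E

φ: fractional part 0.150280 → 9.01680 minutes
Lon: minutes = (54.538300 − 54) × 60 = 32.29800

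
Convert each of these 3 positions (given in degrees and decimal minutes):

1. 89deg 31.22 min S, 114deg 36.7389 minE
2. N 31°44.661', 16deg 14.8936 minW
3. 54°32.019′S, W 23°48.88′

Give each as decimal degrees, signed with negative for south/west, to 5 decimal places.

1. -89.52033, 114.61232
2. 31.74435, -16.24823
3. -54.53365, -23.81467

Point 1:
  Latitude: 31.22′ = 0.520333°; total 89.520333
  S → negative
  Longitude: 36.7389′ = 0.612315°; total 114.612315
  E → positive
Point 2:
  Lat: 31 + 44.661/60 = 31.744350
  N → positive
  Longitude: 16 + 14.8936/60 = 16.248227
  W ⇒ negate
Point 3:
  Latitude: 32.019′ = 0.533650°; total 54.533650
  S ⇒ negate
  Lon: 48.88′ = 0.814667°; total 23.814667
  W ⇒ negate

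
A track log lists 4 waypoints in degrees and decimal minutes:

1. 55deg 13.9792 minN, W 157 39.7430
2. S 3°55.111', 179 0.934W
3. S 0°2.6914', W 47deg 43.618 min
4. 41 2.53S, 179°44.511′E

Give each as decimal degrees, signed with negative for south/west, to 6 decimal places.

1. 55.232987, -157.662383
2. -3.918517, -179.015567
3. -0.044857, -47.726967
4. -41.042167, 179.741850

Point 1:
  Latitude: 55 + 13.9792/60 = 55.2329867
  N → positive
  Longitude: 39.743′ = 0.662383°; total 157.6623833
  W ⇒ negate
Point 2:
  Lat: 3 + 55.111/60 = 3.9185167
  S → negative
  λ: 179 + 0.934/60 = 179.0155667
  hemisphere W, so the sign is −
Point 3:
  Lat: 2.6914′ = 0.044857°; total 0.0448567
  S → negative
  Lon: 43.618′ = 0.726967°; total 47.7269667
  W → negative
Point 4:
  Lat: 41 + 2.53/60 = 41.0421667
  S ⇒ negate
  λ: 44.511′ = 0.741850°; total 179.7418500
  E ⇒ keep positive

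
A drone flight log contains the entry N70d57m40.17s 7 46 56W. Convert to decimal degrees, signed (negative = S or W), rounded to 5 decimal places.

70.96116, -7.78222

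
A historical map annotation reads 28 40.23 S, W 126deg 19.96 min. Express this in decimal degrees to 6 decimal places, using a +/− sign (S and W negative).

-28.670500, -126.332667

Lat: 28 + 40.23/60 = 28.6705000
S ⇒ negate
Lon: 126 + 19.96/60 = 126.3326667
W ⇒ negate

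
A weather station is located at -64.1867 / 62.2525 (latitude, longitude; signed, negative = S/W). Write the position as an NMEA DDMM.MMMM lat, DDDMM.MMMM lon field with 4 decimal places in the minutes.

Latitude is negative → S; |value| = 64.186700
φ: fractional part 0.186700 → 11.202000 minutes
Lon: minutes = (62.252500 − 62) × 60 = 15.150000

6411.2020,S / 06215.1500,E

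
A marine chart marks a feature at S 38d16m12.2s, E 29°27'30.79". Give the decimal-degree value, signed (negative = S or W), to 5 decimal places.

-38.27006, 29.45855

Latitude: 38° + 16/60 + 12.2/3600 = 38 + 0.266667 + 0.003389 = 38.270056
hemisphere S, so the sign is −
Lon: 29 + 27/60 + 30.79/3600 = 29.458553
E → positive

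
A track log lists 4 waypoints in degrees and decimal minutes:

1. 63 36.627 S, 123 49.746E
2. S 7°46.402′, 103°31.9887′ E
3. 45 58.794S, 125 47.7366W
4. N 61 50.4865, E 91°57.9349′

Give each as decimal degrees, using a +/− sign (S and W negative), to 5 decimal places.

1. -63.61045, 123.82910
2. -7.77337, 103.53315
3. -45.97990, -125.79561
4. 61.84144, 91.96558

Point 1:
  φ: 36.627′ = 0.610450°; total 63.610450
  hemisphere S, so the sign is −
  Lon: 123 + 49.746/60 = 123.829100
  E → positive
Point 2:
  Lat: 46.402′ = 0.773367°; total 7.773367
  hemisphere S, so the sign is −
  Longitude: 31.9887′ = 0.533145°; total 103.533145
  E ⇒ keep positive
Point 3:
  Latitude: 45 + 58.794/60 = 45.979900
  S ⇒ negate
  Lon: 47.7366′ = 0.795610°; total 125.795610
  hemisphere W, so the sign is −
Point 4:
  Lat: 50.4865′ = 0.841442°; total 61.841442
  N → positive
  Longitude: 57.9349′ = 0.965582°; total 91.965582
  E ⇒ keep positive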